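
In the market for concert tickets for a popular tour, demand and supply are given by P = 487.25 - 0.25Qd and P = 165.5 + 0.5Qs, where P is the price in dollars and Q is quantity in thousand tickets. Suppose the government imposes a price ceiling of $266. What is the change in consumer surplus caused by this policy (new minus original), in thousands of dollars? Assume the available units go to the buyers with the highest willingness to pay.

Rearranging demand gives Qd = 1949 - 4P; rearranging supply gives Qs = 2P - 331. Equilibrium: 1949 - 4P = 2P - 331, so 2280 = 6P and P* = 380, Q* = 429.
The ceiling of 266 is below the equilibrium price 380, so it binds.
At P = 266: Qd = 1949 - 4·266 = 885 and Qs = 2·266 - 331 = 201.
Consumer surplus without the control is ½ · (487.25 - 380) · 429 = 23005.125.
With the ceiling, 201 units are sold at 266 (assume they go to the highest-value buyers). The demand price at Q = 201 is 437, so CS = ½ · [(487.25 - 266) + (437 - 266)] · 201 = 39421.125.
Change in consumer surplus = 39421.125 - 23005.125 = 16416.

16416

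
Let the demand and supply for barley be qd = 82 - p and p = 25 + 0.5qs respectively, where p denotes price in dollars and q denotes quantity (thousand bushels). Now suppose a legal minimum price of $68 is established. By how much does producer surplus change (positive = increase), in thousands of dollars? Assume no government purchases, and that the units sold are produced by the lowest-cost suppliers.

Rearranging supply gives qs = 2p - 50. Equilibrium: 82 - p = 2p - 50, so 132 = 3p and p* = 44, q* = 38.
Since 68 > 44, the floor is binding.
At p = 68: qd = 82 - 68 = 14 and qs = 2·68 - 50 = 86.
Producer surplus without the control is ½ · (44 - 25) · 38 = 361.
With the floor, 14 units are sold at 68. The supply price at q = 14 is 32, so PS = ½ · [(68 - 25) + (68 - 32)] · 14 = 553.
Change in producer surplus = 553 - 361 = 192.

192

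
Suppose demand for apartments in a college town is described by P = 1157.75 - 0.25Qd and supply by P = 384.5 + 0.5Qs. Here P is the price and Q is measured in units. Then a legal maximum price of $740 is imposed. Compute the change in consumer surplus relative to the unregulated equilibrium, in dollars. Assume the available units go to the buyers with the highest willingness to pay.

100960

Rearranging demand gives Qd = 4631 - 4P; rearranging supply gives Qs = 2P - 769. Setting quantity demanded equal to quantity supplied, 4631 - 4P = 2P - 769, gives P* = 900 and Q* = 1031.
Because the ceiling (740) lies below the market-clearing price, it is binding.
At P = 740: Qd = 4631 - 4·740 = 1671 and Qs = 2·740 - 769 = 711.
Consumer surplus without the control is ½ · (1157.75 - 900) · 1031 = 132870.125.
With the ceiling, 711 units are sold at 740 (assume they go to the highest-value buyers). The demand price at Q = 711 is 980, so CS = ½ · [(1157.75 - 740) + (980 - 740)] · 711 = 233830.125.
Change in consumer surplus = 233830.125 - 132870.125 = 100960.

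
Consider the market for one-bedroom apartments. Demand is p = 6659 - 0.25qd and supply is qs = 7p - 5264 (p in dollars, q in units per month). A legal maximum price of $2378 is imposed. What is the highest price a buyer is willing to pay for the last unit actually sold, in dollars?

Rearranging demand gives qd = 26636 - 4p. Setting quantity demanded equal to quantity supplied, 26636 - 4p = 7p - 5264, gives p* = 2900 and q* = 15036.
Because the ceiling (2378) lies below the market-clearing price, it is binding.
At p = 2378: qd = 26636 - 4·2378 = 17124 and qs = 7·2378 - 5264 = 11382.
Only 11382 units reach the market. On the demand curve, the marginal buyer's willingness to pay at q = 11382 is (26636 - 11382)/4 = 3813.5.

3813.5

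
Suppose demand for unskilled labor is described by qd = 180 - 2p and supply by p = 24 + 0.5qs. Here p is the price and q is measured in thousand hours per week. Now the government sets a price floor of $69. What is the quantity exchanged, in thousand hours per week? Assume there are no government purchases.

42

Rearranging supply gives qs = 2p - 48. Without the control the market clears where 180 - 2p = 2p - 48, i.e. p* = 57 and q* = 66.
Because the floor (69) lies above the market-clearing price, it is binding.
At p = 69: qd = 180 - 2·69 = 42 and qs = 2·69 - 48 = 90.
The quantity actually transacted is the short side, demand: 42.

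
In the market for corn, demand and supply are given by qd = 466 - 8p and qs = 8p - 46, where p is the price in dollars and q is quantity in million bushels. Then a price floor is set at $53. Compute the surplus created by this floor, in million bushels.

336

Setting quantity demanded equal to quantity supplied, 466 - 8p = 8p - 46, gives p* = 32 and q* = 210.
Because the floor (53) lies above the market-clearing price, it is binding.
At p = 53: qd = 466 - 8·53 = 42 and qs = 8·53 - 46 = 378.
Surplus = qs - qd = 378 - 42 = 336.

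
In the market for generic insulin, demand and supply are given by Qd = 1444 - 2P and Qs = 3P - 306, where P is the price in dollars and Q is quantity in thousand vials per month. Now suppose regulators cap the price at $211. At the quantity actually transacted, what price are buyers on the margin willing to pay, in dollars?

Equilibrium: 1444 - 2P = 3P - 306, so 1750 = 5P and P* = 350, Q* = 744.
Since 211 < 350, the ceiling is binding.
At P = 211: Qd = 1444 - 2·211 = 1022 and Qs = 3·211 - 306 = 327.
Only 327 units reach the market. On the demand curve, the marginal buyer's willingness to pay at Q = 327 is (1444 - 327)/2 = 558.5.

558.5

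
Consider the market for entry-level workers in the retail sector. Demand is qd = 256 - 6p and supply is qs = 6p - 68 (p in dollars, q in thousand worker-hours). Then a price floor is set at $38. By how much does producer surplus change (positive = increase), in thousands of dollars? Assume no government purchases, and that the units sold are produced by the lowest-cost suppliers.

Equilibrium: 256 - 6p = 6p - 68, so 324 = 12p and p* = 27, q* = 94.
Because the floor (38) lies above the market-clearing price, it is binding.
At p = 38: qd = 256 - 6·38 = 28 and qs = 6·38 - 68 = 160.
Producer surplus without the control is ½ · (27 - 34/3) · 94 = 2209/3.
With the floor, 28 units are sold at 38. The supply price at q = 28 is 16, so PS = ½ · [(38 - 34/3) + (38 - 16)] · 28 = 2044/3.
Change in producer surplus = 2044/3 - 2209/3 = -55.

-55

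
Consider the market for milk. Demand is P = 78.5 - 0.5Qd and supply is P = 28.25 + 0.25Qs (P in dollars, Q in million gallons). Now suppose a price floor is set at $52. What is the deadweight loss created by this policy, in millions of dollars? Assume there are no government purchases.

Rearranging demand gives Qd = 157 - 2P; rearranging supply gives Qs = 4P - 113. Setting quantity demanded equal to quantity supplied, 157 - 2P = 4P - 113, gives P* = 45 and Q* = 67.
Since 52 > 45, the floor is binding.
At P = 52: Qd = 157 - 2·52 = 53 and Qs = 4·52 - 113 = 95.
Quantity traded falls to 53. At Q = 53 the demand price is (157 - 53)/2 = 52 and the supply price is (113 + 53)/4 = 41.5.
Deadweight loss = ½ · (52 - 41.5) · (67 - 53) = ½ · 10.5 · 14 = 73.5.

73.5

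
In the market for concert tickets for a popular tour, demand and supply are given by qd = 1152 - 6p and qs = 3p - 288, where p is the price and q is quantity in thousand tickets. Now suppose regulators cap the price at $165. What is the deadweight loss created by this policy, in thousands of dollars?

0

In a free market, 1152 - 6p = 3p - 288 gives the equilibrium p* = 160, q* = 192.
Since 165 is above p* = 160, the ceiling does not bind and the free-market outcome prevails.
Since the control does not bind, no trades are prevented and deadweight loss is zero.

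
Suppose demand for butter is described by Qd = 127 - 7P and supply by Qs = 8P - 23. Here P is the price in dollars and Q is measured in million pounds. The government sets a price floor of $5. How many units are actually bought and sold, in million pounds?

Without the control the market clears where 127 - 7P = 8P - 23, i.e. P* = 10 and Q* = 57.
Since 5 is below P* = 10, the floor does not bind and the free-market outcome prevails.

57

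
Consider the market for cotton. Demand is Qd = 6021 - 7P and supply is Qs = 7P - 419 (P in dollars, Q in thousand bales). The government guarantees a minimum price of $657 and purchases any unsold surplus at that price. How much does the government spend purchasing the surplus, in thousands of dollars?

1812006

In a free market, 6021 - 7P = 7P - 419 gives the equilibrium P* = 460, Q* = 2801.
Since 657 > 460, the floor is binding.
At P = 657: Qd = 6021 - 7·657 = 1422 and Qs = 7·657 - 419 = 4180.
Surplus = Qs - Qd = 2758.
Government expenditure = surplus × support price = 2758 × 657 = 1812006.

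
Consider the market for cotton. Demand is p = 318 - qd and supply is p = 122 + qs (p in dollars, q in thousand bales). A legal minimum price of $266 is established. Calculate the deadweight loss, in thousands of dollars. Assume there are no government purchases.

Rearranging demand gives qd = 318 - p; rearranging supply gives qs = p - 122. In a free market, 318 - p = p - 122 gives the equilibrium p* = 220, q* = 98.
Because the floor (266) lies above the market-clearing price, it is binding.
At p = 266: qd = 318 - 266 = 52 and qs = 266 - 122 = 144.
Quantity traded falls to 52. At q = 52 the demand price is 318 - 52 = 266 and the supply price is 122 + 52 = 174.
Deadweight loss = ½ · (266 - 174) · (98 - 52) = ½ · 92 · 46 = 2116.

2116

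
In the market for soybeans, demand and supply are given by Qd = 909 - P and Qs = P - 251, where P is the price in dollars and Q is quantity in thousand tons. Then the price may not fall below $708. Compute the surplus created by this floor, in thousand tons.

Equilibrium: 909 - P = P - 251, so 1160 = 2P and P* = 580, Q* = 329.
Since 708 > 580, the floor is binding.
At P = 708: Qd = 909 - 708 = 201 and Qs = 708 - 251 = 457.
Surplus = Qs - Qd = 457 - 201 = 256.

256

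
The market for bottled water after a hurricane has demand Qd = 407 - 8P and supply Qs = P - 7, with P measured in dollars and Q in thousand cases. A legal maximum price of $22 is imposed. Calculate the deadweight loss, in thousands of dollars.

324

Without the control the market clears where 407 - 8P = P - 7, i.e. P* = 46 and Q* = 39.
Because the ceiling (22) lies below the market-clearing price, it is binding.
At P = 22: Qd = 407 - 8·22 = 231 and Qs = 22 - 7 = 15.
Quantity traded falls to 15. At Q = 15 the demand price is (407 - 15)/8 = 49 and the supply price is 7 + 15 = 22.
Deadweight loss = ½ · (49 - 22) · (39 - 15) = ½ · 27 · 24 = 324.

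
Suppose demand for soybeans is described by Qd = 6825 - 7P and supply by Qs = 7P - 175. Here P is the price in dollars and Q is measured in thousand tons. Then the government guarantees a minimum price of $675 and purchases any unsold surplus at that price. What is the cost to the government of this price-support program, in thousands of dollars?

In a free market, 6825 - 7P = 7P - 175 gives the equilibrium P* = 500, Q* = 3325.
The floor of 675 is above the equilibrium price 500, so it binds.
At P = 675: Qd = 6825 - 7·675 = 2100 and Qs = 7·675 - 175 = 4550.
Surplus = Qs - Qd = 2450.
Government expenditure = surplus × support price = 2450 × 675 = 1653750.

1653750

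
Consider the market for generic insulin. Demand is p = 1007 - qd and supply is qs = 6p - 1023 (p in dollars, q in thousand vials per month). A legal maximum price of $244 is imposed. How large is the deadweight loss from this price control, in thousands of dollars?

Rearranging demand gives qd = 1007 - p. In a free market, 1007 - p = 6p - 1023 gives the equilibrium p* = 290, q* = 717.
The ceiling of 244 is below the equilibrium price 290, so it binds.
At p = 244: qd = 1007 - 244 = 763 and qs = 6·244 - 1023 = 441.
Quantity traded falls to 441. At q = 441 the demand price is 1007 - 441 = 566 and the supply price is (1023 + 441)/6 = 244.
Deadweight loss = ½ · (566 - 244) · (717 - 441) = ½ · 322 · 276 = 44436.

44436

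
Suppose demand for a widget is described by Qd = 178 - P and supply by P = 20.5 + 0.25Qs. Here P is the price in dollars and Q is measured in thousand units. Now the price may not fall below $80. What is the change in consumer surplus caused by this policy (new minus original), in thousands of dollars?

-3136

Rearranging supply gives Qs = 4P - 82. Setting quantity demanded equal to quantity supplied, 178 - P = 4P - 82, gives P* = 52 and Q* = 126.
Because the floor (80) lies above the market-clearing price, it is binding.
At P = 80: Qd = 178 - 80 = 98 and Qs = 4·80 - 82 = 238.
Consumer surplus without the control is ½ · (178 - 52) · 126 = 7938.
With the floor, consumers buy 98 units at 80, so CS = ½ · (178 - 80) · 98 = 4802.
Change in consumer surplus = 4802 - 7938 = -3136.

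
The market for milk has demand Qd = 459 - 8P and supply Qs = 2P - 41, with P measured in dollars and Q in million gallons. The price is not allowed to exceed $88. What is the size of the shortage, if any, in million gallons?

Equilibrium: 459 - 8P = 2P - 41, so 500 = 10P and P* = 50, Q* = 59.
Since 88 is above P* = 50, the ceiling does not bind and the free-market outcome prevails.
Since the control does not bind, there is no shortage.

0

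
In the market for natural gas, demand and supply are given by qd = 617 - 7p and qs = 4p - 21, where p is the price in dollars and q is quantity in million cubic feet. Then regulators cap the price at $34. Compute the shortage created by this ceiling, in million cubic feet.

Equilibrium: 617 - 7p = 4p - 21, so 638 = 11p and p* = 58, q* = 211.
Since 34 < 58, the ceiling is binding.
At p = 34: qd = 617 - 7·34 = 379 and qs = 4·34 - 21 = 115.
Shortage = qd - qs = 379 - 115 = 264.

264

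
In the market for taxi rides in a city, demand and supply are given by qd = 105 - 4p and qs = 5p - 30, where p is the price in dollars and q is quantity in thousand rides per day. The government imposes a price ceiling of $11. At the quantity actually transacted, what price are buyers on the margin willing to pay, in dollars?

In a free market, 105 - 4p = 5p - 30 gives the equilibrium p* = 15, q* = 45.
Because the ceiling (11) lies below the market-clearing price, it is binding.
At p = 11: qd = 105 - 4·11 = 61 and qs = 5·11 - 30 = 25.
Only 25 units reach the market. On the demand curve, the marginal buyer's willingness to pay at q = 25 is (105 - 25)/4 = 20.

20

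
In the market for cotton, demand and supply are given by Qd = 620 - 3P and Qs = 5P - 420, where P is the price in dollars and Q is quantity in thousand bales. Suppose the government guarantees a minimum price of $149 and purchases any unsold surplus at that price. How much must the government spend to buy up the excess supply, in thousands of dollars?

22648

Setting quantity demanded equal to quantity supplied, 620 - 3P = 5P - 420, gives P* = 130 and Q* = 230.
Since 149 > 130, the floor is binding.
At P = 149: Qd = 620 - 3·149 = 173 and Qs = 5·149 - 420 = 325.
Surplus = Qs - Qd = 152.
Government expenditure = surplus × support price = 152 × 149 = 22648.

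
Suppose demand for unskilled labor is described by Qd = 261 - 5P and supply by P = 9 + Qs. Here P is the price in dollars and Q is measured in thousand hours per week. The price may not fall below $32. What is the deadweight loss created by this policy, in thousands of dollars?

Rearranging supply gives Qs = P - 9. Setting quantity demanded equal to quantity supplied, 261 - 5P = P - 9, gives P* = 45 and Q* = 36.
Since 32 is below P* = 45, the floor does not bind and the free-market outcome prevails.
Since the control does not bind, no trades are prevented and deadweight loss is zero.

0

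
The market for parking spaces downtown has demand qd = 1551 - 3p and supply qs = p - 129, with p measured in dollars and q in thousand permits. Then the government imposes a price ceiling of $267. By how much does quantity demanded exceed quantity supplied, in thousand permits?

612

Equilibrium: 1551 - 3p = p - 129, so 1680 = 4p and p* = 420, q* = 291.
Because the ceiling (267) lies below the market-clearing price, it is binding.
At p = 267: qd = 1551 - 3·267 = 750 and qs = 267 - 129 = 138.
Shortage = qd - qs = 750 - 138 = 612.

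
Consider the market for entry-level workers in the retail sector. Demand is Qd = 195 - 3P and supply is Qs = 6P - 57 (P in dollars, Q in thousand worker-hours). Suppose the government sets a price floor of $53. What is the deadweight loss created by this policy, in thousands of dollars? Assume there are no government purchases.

1406.25

Setting quantity demanded equal to quantity supplied, 195 - 3P = 6P - 57, gives P* = 28 and Q* = 111.
Since 53 > 28, the floor is binding.
At P = 53: Qd = 195 - 3·53 = 36 and Qs = 6·53 - 57 = 261.
Quantity traded falls to 36. At Q = 36 the demand price is (195 - 36)/3 = 53 and the supply price is (57 + 36)/6 = 15.5.
Deadweight loss = ½ · (53 - 15.5) · (111 - 36) = ½ · 37.5 · 75 = 1406.25.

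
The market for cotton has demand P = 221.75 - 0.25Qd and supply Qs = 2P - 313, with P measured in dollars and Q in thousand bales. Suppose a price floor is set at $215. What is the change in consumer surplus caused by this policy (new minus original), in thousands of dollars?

Rearranging demand gives Qd = 887 - 4P. Setting quantity demanded equal to quantity supplied, 887 - 4P = 2P - 313, gives P* = 200 and Q* = 87.
The floor of 215 is above the equilibrium price 200, so it binds.
At P = 215: Qd = 887 - 4·215 = 27 and Qs = 2·215 - 313 = 117.
Consumer surplus without the control is ½ · (221.75 - 200) · 87 = 946.125.
With the floor, consumers buy 27 units at 215, so CS = ½ · (221.75 - 215) · 27 = 91.125.
Change in consumer surplus = 91.125 - 946.125 = -855.

-855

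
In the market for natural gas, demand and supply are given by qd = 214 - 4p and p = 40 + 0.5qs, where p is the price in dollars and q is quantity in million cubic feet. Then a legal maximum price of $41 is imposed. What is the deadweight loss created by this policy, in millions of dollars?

Rearranging supply gives qs = 2p - 80. Setting quantity demanded equal to quantity supplied, 214 - 4p = 2p - 80, gives p* = 49 and q* = 18.
Because the ceiling (41) lies below the market-clearing price, it is binding.
At p = 41: qd = 214 - 4·41 = 50 and qs = 2·41 - 80 = 2.
Quantity traded falls to 2. At q = 2 the demand price is (214 - 2)/4 = 53 and the supply price is (80 + 2)/2 = 41.
Deadweight loss = ½ · (53 - 41) · (18 - 2) = ½ · 12 · 16 = 96.

96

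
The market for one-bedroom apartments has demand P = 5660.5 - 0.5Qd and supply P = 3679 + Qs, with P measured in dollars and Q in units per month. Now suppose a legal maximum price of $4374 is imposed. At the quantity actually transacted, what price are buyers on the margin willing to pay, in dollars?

5313

Rearranging demand gives Qd = 11321 - 2P; rearranging supply gives Qs = P - 3679. Equilibrium: 11321 - 2P = P - 3679, so 15000 = 3P and P* = 5000, Q* = 1321.
Because the ceiling (4374) lies below the market-clearing price, it is binding.
At P = 4374: Qd = 11321 - 2·4374 = 2573 and Qs = 4374 - 3679 = 695.
Only 695 units reach the market. On the demand curve, the marginal buyer's willingness to pay at Q = 695 is (11321 - 695)/2 = 5313.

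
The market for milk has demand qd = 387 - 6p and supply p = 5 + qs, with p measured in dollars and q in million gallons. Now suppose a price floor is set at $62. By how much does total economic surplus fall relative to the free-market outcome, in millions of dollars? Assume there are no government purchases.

756

Rearranging supply gives qs = p - 5. Without the control the market clears where 387 - 6p = p - 5, i.e. p* = 56 and q* = 51.
Because the floor (62) lies above the market-clearing price, it is binding.
At p = 62: qd = 387 - 6·62 = 15 and qs = 62 - 5 = 57.
Quantity traded falls to 15. At q = 15 the demand price is (387 - 15)/6 = 62 and the supply price is 5 + 15 = 20.
Deadweight loss = ½ · (62 - 20) · (51 - 15) = ½ · 42 · 36 = 756.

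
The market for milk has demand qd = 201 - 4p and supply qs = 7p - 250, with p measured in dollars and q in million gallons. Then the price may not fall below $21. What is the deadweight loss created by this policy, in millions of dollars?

Equilibrium: 201 - 4p = 7p - 250, so 451 = 11p and p* = 41, q* = 37.
The floor of 21 is below the equilibrium price 41, so it is not binding; the market clears at p* = 41, q* = 37.
Since the control does not bind, no trades are prevented and deadweight loss is zero.

0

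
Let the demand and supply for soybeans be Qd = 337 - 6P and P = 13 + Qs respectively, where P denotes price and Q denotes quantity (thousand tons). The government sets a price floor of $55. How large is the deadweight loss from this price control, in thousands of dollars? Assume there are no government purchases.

525

Rearranging supply gives Qs = P - 13. Setting quantity demanded equal to quantity supplied, 337 - 6P = P - 13, gives P* = 50 and Q* = 37.
Because the floor (55) lies above the market-clearing price, it is binding.
At P = 55: Qd = 337 - 6·55 = 7 and Qs = 55 - 13 = 42.
Quantity traded falls to 7. At Q = 7 the demand price is (337 - 7)/6 = 55 and the supply price is 13 + 7 = 20.
Deadweight loss = ½ · (55 - 20) · (37 - 7) = ½ · 35 · 30 = 525.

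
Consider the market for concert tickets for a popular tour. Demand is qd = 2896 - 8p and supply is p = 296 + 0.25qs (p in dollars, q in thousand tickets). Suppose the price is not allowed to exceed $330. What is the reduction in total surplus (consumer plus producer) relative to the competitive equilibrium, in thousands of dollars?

Rearranging supply gives qs = 4p - 1184. Setting quantity demanded equal to quantity supplied, 2896 - 8p = 4p - 1184, gives p* = 340 and q* = 176.
Because the ceiling (330) lies below the market-clearing price, it is binding.
At p = 330: qd = 2896 - 8·330 = 256 and qs = 4·330 - 1184 = 136.
Quantity traded falls to 136. At q = 136 the demand price is (2896 - 136)/8 = 345 and the supply price is (1184 + 136)/4 = 330.
Deadweight loss = ½ · (345 - 330) · (176 - 136) = ½ · 15 · 40 = 300.

300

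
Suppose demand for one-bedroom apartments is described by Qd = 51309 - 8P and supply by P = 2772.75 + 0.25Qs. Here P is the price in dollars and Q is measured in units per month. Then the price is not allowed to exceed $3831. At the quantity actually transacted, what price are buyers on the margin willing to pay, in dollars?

5884.5

Rearranging supply gives Qs = 4P - 11091. Equilibrium: 51309 - 8P = 4P - 11091, so 62400 = 12P and P* = 5200, Q* = 9709.
The ceiling of 3831 is below the equilibrium price 5200, so it binds.
At P = 3831: Qd = 51309 - 8·3831 = 20661 and Qs = 4·3831 - 11091 = 4233.
Only 4233 units reach the market. On the demand curve, the marginal buyer's willingness to pay at Q = 4233 is (51309 - 4233)/8 = 5884.5.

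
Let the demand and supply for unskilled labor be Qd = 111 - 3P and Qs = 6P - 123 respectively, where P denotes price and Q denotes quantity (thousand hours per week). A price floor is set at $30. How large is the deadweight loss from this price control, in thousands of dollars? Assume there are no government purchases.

Equilibrium: 111 - 3P = 6P - 123, so 234 = 9P and P* = 26, Q* = 33.
Because the floor (30) lies above the market-clearing price, it is binding.
At P = 30: Qd = 111 - 3·30 = 21 and Qs = 6·30 - 123 = 57.
Quantity traded falls to 21. At Q = 21 the demand price is (111 - 21)/3 = 30 and the supply price is (123 + 21)/6 = 24.
Deadweight loss = ½ · (30 - 24) · (33 - 21) = ½ · 6 · 12 = 36.

36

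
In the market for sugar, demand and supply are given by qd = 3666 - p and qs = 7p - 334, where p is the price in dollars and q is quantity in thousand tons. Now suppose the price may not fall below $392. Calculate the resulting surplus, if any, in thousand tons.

In a free market, 3666 - p = 7p - 334 gives the equilibrium p* = 500, q* = 3166.
The floor of 392 is below the equilibrium price 500, so it is not binding; the market clears at p* = 500, q* = 3166.
Since the control does not bind, there is no surplus.

0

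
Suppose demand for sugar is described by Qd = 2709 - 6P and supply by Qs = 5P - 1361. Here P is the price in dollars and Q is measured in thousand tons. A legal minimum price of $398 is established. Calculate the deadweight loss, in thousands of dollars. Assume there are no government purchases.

In a free market, 2709 - 6P = 5P - 1361 gives the equilibrium P* = 370, Q* = 489.
The floor of 398 is above the equilibrium price 370, so it binds.
At P = 398: Qd = 2709 - 6·398 = 321 and Qs = 5·398 - 1361 = 629.
Quantity traded falls to 321. At Q = 321 the demand price is (2709 - 321)/6 = 398 and the supply price is (1361 + 321)/5 = 336.4.
Deadweight loss = ½ · (398 - 336.4) · (489 - 321) = ½ · 61.6 · 168 = 5174.4.

5174.4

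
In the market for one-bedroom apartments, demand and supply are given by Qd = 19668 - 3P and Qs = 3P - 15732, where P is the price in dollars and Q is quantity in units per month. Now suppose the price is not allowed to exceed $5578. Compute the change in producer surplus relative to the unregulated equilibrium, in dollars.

In a free market, 19668 - 3P = 3P - 15732 gives the equilibrium P* = 5900, Q* = 1968.
Because the ceiling (5578) lies below the market-clearing price, it is binding.
At P = 5578: Qd = 19668 - 3·5578 = 2934 and Qs = 3·5578 - 15732 = 1002.
Producer surplus without the control is ½ · (5900 - 5244) · 1968 = 645504.
With the ceiling, producers sell 1002 units at 5578, so PS = ½ · (5578 - 5244) · 1002 = 167334.
Change in producer surplus = 167334 - 645504 = -478170.

-478170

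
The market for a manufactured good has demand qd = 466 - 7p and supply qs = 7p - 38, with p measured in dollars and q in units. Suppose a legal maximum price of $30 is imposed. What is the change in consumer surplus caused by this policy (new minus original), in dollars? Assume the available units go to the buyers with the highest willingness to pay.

906

Without the control the market clears where 466 - 7p = 7p - 38, i.e. p* = 36 and q* = 214.
The ceiling of 30 is below the equilibrium price 36, so it binds.
At p = 30: qd = 466 - 7·30 = 256 and qs = 7·30 - 38 = 172.
Consumer surplus without the control is ½ · (466/7 - 36) · 214 = 22898/7.
With the ceiling, 172 units are sold at 30 (assume they go to the highest-value buyers). The demand price at q = 172 is 42, so CS = ½ · [(466/7 - 30) + (42 - 30)] · 172 = 29240/7.
Change in consumer surplus = 29240/7 - 22898/7 = 906.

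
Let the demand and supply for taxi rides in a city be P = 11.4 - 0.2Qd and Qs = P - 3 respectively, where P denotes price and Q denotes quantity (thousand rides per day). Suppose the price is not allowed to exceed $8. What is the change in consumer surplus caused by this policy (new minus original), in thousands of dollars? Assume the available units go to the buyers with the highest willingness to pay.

9.6

Rearranging demand gives Qd = 57 - 5P. Setting quantity demanded equal to quantity supplied, 57 - 5P = P - 3, gives P* = 10 and Q* = 7.
Because the ceiling (8) lies below the market-clearing price, it is binding.
At P = 8: Qd = 57 - 5·8 = 17 and Qs = 8 - 3 = 5.
Consumer surplus without the control is ½ · (11.4 - 10) · 7 = 4.9.
With the ceiling, 5 units are sold at 8 (assume they go to the highest-value buyers). The demand price at Q = 5 is 10.4, so CS = ½ · [(11.4 - 8) + (10.4 - 8)] · 5 = 14.5.
Change in consumer surplus = 14.5 - 4.9 = 9.6.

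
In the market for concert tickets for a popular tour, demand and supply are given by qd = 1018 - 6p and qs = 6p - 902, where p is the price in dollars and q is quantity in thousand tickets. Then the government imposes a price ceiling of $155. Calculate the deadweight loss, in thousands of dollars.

Without the control the market clears where 1018 - 6p = 6p - 902, i.e. p* = 160 and q* = 58.
Because the ceiling (155) lies below the market-clearing price, it is binding.
At p = 155: qd = 1018 - 6·155 = 88 and qs = 6·155 - 902 = 28.
Quantity traded falls to 28. At q = 28 the demand price is (1018 - 28)/6 = 165 and the supply price is (902 + 28)/6 = 155.
Deadweight loss = ½ · (165 - 155) · (58 - 28) = ½ · 10 · 30 = 150.

150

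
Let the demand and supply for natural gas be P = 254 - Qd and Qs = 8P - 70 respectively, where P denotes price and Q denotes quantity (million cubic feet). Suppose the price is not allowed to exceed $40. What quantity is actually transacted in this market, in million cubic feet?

218

Rearranging demand gives Qd = 254 - P. Setting quantity demanded equal to quantity supplied, 254 - P = 8P - 70, gives P* = 36 and Q* = 218.
Since 40 is above P* = 36, the ceiling does not bind and the free-market outcome prevails.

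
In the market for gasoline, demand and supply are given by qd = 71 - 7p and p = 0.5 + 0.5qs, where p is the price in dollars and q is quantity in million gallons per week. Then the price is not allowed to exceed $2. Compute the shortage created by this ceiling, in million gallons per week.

Rearranging supply gives qs = 2p - 1. In a free market, 71 - 7p = 2p - 1 gives the equilibrium p* = 8, q* = 15.
Because the ceiling (2) lies below the market-clearing price, it is binding.
At p = 2: qd = 71 - 7·2 = 57 and qs = 2·2 - 1 = 3.
Shortage = qd - qs = 57 - 3 = 54.

54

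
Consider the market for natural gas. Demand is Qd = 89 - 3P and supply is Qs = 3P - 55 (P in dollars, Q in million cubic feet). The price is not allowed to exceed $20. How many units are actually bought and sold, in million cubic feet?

5

In a free market, 89 - 3P = 3P - 55 gives the equilibrium P* = 24, Q* = 17.
Since 20 < 24, the ceiling is binding.
At P = 20: Qd = 89 - 3·20 = 29 and Qs = 3·20 - 55 = 5.
The quantity actually transacted is the short side, supply: 5.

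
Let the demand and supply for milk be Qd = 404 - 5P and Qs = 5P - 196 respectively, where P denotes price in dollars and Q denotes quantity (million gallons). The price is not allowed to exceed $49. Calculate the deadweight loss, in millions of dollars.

Without the control the market clears where 404 - 5P = 5P - 196, i.e. P* = 60 and Q* = 104.
Since 49 < 60, the ceiling is binding.
At P = 49: Qd = 404 - 5·49 = 159 and Qs = 5·49 - 196 = 49.
Quantity traded falls to 49. At Q = 49 the demand price is (404 - 49)/5 = 71 and the supply price is (196 + 49)/5 = 49.
Deadweight loss = ½ · (71 - 49) · (104 - 49) = ½ · 22 · 55 = 605.

605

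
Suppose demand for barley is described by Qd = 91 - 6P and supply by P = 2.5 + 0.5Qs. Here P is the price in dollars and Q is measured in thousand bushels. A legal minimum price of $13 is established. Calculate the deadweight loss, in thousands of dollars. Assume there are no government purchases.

12

Rearranging supply gives Qs = 2P - 5. Equilibrium: 91 - 6P = 2P - 5, so 96 = 8P and P* = 12, Q* = 19.
Since 13 > 12, the floor is binding.
At P = 13: Qd = 91 - 6·13 = 13 and Qs = 2·13 - 5 = 21.
Quantity traded falls to 13. At Q = 13 the demand price is (91 - 13)/6 = 13 and the supply price is (5 + 13)/2 = 9.
Deadweight loss = ½ · (13 - 9) · (19 - 13) = ½ · 4 · 6 = 12.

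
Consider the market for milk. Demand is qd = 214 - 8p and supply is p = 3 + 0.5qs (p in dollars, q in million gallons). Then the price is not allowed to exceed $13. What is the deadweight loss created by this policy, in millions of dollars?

Rearranging supply gives qs = 2p - 6. Setting quantity demanded equal to quantity supplied, 214 - 8p = 2p - 6, gives p* = 22 and q* = 38.
The ceiling of 13 is below the equilibrium price 22, so it binds.
At p = 13: qd = 214 - 8·13 = 110 and qs = 2·13 - 6 = 20.
Quantity traded falls to 20. At q = 20 the demand price is (214 - 20)/8 = 24.25 and the supply price is (6 + 20)/2 = 13.
Deadweight loss = ½ · (24.25 - 13) · (38 - 20) = ½ · 11.25 · 18 = 101.25.

101.25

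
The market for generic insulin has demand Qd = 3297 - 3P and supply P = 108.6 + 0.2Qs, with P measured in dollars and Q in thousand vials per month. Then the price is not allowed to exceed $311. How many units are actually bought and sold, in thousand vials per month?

Rearranging supply gives Qs = 5P - 543. Without the control the market clears where 3297 - 3P = 5P - 543, i.e. P* = 480 and Q* = 1857.
Because the ceiling (311) lies below the market-clearing price, it is binding.
At P = 311: Qd = 3297 - 3·311 = 2364 and Qs = 5·311 - 543 = 1012.
The quantity actually transacted is the short side, supply: 1012.

1012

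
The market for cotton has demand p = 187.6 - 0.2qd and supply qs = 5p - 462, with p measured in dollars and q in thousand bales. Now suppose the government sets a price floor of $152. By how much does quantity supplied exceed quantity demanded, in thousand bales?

120

Rearranging demand gives qd = 938 - 5p. In a free market, 938 - 5p = 5p - 462 gives the equilibrium p* = 140, q* = 238.
Since 152 > 140, the floor is binding.
At p = 152: qd = 938 - 5·152 = 178 and qs = 5·152 - 462 = 298.
Surplus = qs - qd = 298 - 178 = 120.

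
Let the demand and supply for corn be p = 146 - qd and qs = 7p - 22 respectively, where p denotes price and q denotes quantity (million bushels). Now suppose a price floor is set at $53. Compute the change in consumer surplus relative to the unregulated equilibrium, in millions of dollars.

Rearranging demand gives qd = 146 - p. Without the control the market clears where 146 - p = 7p - 22, i.e. p* = 21 and q* = 125.
The floor of 53 is above the equilibrium price 21, so it binds.
At p = 53: qd = 146 - 53 = 93 and qs = 7·53 - 22 = 349.
Consumer surplus without the control is ½ · (146 - 21) · 125 = 7812.5.
With the floor, consumers buy 93 units at 53, so CS = ½ · (146 - 53) · 93 = 4324.5.
Change in consumer surplus = 4324.5 - 7812.5 = -3488.

-3488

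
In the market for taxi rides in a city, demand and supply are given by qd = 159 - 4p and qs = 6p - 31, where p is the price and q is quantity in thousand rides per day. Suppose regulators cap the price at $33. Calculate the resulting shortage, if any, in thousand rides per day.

0

In a free market, 159 - 4p = 6p - 31 gives the equilibrium p* = 19, q* = 83.
The ceiling of 33 is above the equilibrium price 19, so it is not binding; the market clears at p* = 19, q* = 83.
Since the control does not bind, there is no shortage.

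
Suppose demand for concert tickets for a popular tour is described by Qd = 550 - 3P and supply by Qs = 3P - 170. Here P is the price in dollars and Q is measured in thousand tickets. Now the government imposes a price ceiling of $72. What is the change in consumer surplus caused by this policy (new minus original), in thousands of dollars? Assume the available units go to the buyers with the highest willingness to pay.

In a free market, 550 - 3P = 3P - 170 gives the equilibrium P* = 120, Q* = 190.
Since 72 < 120, the ceiling is binding.
At P = 72: Qd = 550 - 3·72 = 334 and Qs = 3·72 - 170 = 46.
Consumer surplus without the control is ½ · (550/3 - 120) · 190 = 18050/3.
With the ceiling, 46 units are sold at 72 (assume they go to the highest-value buyers). The demand price at Q = 46 is 168, so CS = ½ · [(550/3 - 72) + (168 - 72)] · 46 = 14306/3.
Change in consumer surplus = 14306/3 - 18050/3 = -1248.

-1248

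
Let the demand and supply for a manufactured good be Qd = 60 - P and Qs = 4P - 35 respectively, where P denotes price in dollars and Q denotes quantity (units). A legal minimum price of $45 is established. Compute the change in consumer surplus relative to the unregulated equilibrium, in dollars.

-728

Equilibrium: 60 - P = 4P - 35, so 95 = 5P and P* = 19, Q* = 41.
The floor of 45 is above the equilibrium price 19, so it binds.
At P = 45: Qd = 60 - 45 = 15 and Qs = 4·45 - 35 = 145.
Consumer surplus without the control is ½ · (60 - 19) · 41 = 840.5.
With the floor, consumers buy 15 units at 45, so CS = ½ · (60 - 45) · 15 = 112.5.
Change in consumer surplus = 112.5 - 840.5 = -728.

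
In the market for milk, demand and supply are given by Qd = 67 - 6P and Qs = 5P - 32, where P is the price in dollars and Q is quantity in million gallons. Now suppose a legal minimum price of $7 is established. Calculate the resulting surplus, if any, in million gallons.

0

In a free market, 67 - 6P = 5P - 32 gives the equilibrium P* = 9, Q* = 13.
The floor of 7 is below the equilibrium price 9, so it is not binding; the market clears at P* = 9, Q* = 13.
Since the control does not bind, there is no surplus.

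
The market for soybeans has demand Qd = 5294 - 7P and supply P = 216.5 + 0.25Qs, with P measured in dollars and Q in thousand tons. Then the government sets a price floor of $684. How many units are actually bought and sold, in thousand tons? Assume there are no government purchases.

Rearranging supply gives Qs = 4P - 866. Setting quantity demanded equal to quantity supplied, 5294 - 7P = 4P - 866, gives P* = 560 and Q* = 1374.
The floor of 684 is above the equilibrium price 560, so it binds.
At P = 684: Qd = 5294 - 7·684 = 506 and Qs = 4·684 - 866 = 1870.
The quantity actually transacted is the short side, demand: 506.

506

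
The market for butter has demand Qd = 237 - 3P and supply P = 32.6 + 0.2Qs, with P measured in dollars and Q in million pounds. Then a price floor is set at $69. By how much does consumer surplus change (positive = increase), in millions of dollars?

Rearranging supply gives Qs = 5P - 163. Without the control the market clears where 237 - 3P = 5P - 163, i.e. P* = 50 and Q* = 87.
Because the floor (69) lies above the market-clearing price, it is binding.
At P = 69: Qd = 237 - 3·69 = 30 and Qs = 5·69 - 163 = 182.
Consumer surplus without the control is ½ · (79 - 50) · 87 = 1261.5.
With the floor, consumers buy 30 units at 69, so CS = ½ · (79 - 69) · 30 = 150.
Change in consumer surplus = 150 - 1261.5 = -1111.5.

-1111.5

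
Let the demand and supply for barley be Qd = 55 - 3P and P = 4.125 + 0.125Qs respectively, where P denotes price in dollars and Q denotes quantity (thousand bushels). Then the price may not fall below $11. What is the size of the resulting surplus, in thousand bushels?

33

Rearranging supply gives Qs = 8P - 33. In a free market, 55 - 3P = 8P - 33 gives the equilibrium P* = 8, Q* = 31.
Since 11 > 8, the floor is binding.
At P = 11: Qd = 55 - 3·11 = 22 and Qs = 8·11 - 33 = 55.
Surplus = Qs - Qd = 55 - 22 = 33.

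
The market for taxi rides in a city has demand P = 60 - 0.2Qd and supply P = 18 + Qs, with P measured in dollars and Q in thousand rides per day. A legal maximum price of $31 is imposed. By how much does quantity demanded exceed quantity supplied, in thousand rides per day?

132

Rearranging demand gives Qd = 300 - 5P; rearranging supply gives Qs = P - 18. Setting quantity demanded equal to quantity supplied, 300 - 5P = P - 18, gives P* = 53 and Q* = 35.
Because the ceiling (31) lies below the market-clearing price, it is binding.
At P = 31: Qd = 300 - 5·31 = 145 and Qs = 31 - 18 = 13.
Shortage = Qd - Qs = 145 - 13 = 132.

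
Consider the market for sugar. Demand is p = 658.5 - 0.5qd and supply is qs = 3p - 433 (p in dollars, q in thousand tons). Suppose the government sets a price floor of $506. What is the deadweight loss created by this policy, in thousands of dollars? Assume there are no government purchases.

Rearranging demand gives qd = 1317 - 2p. Setting quantity demanded equal to quantity supplied, 1317 - 2p = 3p - 433, gives p* = 350 and q* = 617.
The floor of 506 is above the equilibrium price 350, so it binds.
At p = 506: qd = 1317 - 2·506 = 305 and qs = 3·506 - 433 = 1085.
Quantity traded falls to 305. At q = 305 the demand price is (1317 - 305)/2 = 506 and the supply price is (433 + 305)/3 = 246.
Deadweight loss = ½ · (506 - 246) · (617 - 305) = ½ · 260 · 312 = 40560.

40560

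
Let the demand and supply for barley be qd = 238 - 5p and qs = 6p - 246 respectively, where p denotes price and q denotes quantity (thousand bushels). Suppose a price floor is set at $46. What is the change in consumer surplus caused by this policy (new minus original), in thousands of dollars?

Setting quantity demanded equal to quantity supplied, 238 - 5p = 6p - 246, gives p* = 44 and q* = 18.
The floor of 46 is above the equilibrium price 44, so it binds.
At p = 46: qd = 238 - 5·46 = 8 and qs = 6·46 - 246 = 30.
Consumer surplus without the control is ½ · (47.6 - 44) · 18 = 32.4.
With the floor, consumers buy 8 units at 46, so CS = ½ · (47.6 - 46) · 8 = 6.4.
Change in consumer surplus = 6.4 - 32.4 = -26.

-26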